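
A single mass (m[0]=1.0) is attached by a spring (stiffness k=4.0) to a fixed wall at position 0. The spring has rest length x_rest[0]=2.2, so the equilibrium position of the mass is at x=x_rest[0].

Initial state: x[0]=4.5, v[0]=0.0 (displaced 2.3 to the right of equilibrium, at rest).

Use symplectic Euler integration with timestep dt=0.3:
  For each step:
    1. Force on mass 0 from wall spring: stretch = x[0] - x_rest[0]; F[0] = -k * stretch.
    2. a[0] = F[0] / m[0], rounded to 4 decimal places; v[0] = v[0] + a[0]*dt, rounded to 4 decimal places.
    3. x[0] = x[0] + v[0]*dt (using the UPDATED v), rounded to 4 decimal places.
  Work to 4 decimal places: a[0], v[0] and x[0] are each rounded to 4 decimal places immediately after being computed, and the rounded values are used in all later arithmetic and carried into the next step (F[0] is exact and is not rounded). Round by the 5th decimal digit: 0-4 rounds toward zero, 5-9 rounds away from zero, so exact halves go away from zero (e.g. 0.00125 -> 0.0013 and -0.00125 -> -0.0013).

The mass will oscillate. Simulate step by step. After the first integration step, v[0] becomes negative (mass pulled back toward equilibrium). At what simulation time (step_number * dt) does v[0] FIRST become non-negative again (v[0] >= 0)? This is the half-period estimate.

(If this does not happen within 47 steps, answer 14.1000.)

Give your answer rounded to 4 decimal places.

Answer: 1.8000

Derivation:
Step 0: x=[4.5000] v=[0.0000]
Step 1: x=[3.6720] v=[-2.7600]
Step 2: x=[2.3141] v=[-4.5264]
Step 3: x=[0.9151] v=[-4.6633]
Step 4: x=[-0.0213] v=[-3.1214]
Step 5: x=[-0.1580] v=[-0.4558]
Step 6: x=[0.5541] v=[2.3738]
First v>=0 after going negative at step 6, time=1.8000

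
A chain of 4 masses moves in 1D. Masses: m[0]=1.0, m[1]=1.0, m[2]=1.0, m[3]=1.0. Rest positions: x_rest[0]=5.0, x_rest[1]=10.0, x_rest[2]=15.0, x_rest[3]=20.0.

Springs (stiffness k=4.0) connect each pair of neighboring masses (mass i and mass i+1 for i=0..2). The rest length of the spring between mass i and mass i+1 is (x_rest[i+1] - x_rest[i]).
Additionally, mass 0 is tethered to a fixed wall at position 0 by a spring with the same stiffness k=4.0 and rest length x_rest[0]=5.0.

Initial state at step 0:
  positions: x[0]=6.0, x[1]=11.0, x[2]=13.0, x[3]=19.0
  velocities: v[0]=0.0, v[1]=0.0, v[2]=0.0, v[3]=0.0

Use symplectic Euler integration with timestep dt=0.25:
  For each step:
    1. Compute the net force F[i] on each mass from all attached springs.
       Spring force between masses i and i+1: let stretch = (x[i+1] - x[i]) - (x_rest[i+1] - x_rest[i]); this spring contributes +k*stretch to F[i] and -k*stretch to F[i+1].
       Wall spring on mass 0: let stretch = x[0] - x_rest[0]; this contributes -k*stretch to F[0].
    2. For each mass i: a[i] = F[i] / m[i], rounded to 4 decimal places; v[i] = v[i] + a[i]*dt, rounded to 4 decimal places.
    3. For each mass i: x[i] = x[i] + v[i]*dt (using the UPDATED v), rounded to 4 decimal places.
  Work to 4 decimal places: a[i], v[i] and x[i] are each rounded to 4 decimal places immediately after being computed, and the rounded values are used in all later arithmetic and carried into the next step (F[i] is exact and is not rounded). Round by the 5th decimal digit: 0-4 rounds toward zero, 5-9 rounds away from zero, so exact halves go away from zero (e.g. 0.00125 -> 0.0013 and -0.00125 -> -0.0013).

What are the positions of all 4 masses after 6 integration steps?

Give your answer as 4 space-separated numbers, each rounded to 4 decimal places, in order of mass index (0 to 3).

Answer: 3.6238 9.5120 13.6821 21.2024

Derivation:
Step 0: x=[6.0000 11.0000 13.0000 19.0000] v=[0.0000 0.0000 0.0000 0.0000]
Step 1: x=[5.7500 10.2500 14.0000 18.7500] v=[-1.0000 -3.0000 4.0000 -1.0000]
Step 2: x=[5.1875 9.3125 15.2500 18.5625] v=[-2.2500 -3.7500 5.0000 -0.7500]
Step 3: x=[4.3594 8.8281 15.8438 18.7969] v=[-3.3125 -1.9375 2.3750 0.9375]
Step 4: x=[3.5586 8.9805 15.4219 19.5430] v=[-3.2032 0.6095 -1.6876 2.9844]
Step 5: x=[3.2236 9.3878 14.4199 20.5088] v=[-1.3399 1.6290 -4.0079 3.8633]
Step 6: x=[3.6238 9.5120 13.6821 21.2024] v=[1.6007 0.4969 -2.9511 2.7744]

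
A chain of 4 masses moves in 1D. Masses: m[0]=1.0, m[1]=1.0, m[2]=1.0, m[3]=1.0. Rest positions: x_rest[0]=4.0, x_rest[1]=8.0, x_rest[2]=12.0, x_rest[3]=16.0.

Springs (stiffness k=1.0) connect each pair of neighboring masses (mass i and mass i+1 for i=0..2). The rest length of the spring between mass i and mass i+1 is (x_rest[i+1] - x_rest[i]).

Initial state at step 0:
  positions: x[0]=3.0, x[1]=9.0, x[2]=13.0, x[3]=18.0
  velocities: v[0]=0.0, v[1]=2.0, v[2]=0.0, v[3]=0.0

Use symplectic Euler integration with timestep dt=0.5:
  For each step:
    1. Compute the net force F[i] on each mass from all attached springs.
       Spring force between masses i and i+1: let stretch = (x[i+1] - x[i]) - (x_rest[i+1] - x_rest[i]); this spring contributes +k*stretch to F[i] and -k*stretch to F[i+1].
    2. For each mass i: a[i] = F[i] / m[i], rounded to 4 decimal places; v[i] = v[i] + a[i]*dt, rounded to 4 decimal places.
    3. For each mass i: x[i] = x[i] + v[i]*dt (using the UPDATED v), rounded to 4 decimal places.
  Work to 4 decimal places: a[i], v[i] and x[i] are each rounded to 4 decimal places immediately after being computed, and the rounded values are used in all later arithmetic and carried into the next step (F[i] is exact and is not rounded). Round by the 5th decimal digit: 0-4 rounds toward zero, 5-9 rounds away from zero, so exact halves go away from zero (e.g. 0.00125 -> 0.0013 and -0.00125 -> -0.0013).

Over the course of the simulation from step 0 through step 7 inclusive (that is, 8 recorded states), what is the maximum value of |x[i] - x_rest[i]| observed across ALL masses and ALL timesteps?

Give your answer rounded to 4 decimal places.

Step 0: x=[3.0000 9.0000 13.0000 18.0000] v=[0.0000 2.0000 0.0000 0.0000]
Step 1: x=[3.5000 9.5000 13.2500 17.7500] v=[1.0000 1.0000 0.5000 -0.5000]
Step 2: x=[4.5000 9.4375 13.6875 17.3750] v=[2.0000 -0.1250 0.8750 -0.7500]
Step 3: x=[5.7344 9.2031 13.9844 17.0781] v=[2.4688 -0.4688 0.5938 -0.5938]
Step 4: x=[6.8360 9.2969 13.8594 17.0078] v=[2.2032 0.1875 -0.2500 -0.1407]
Step 5: x=[7.5529 9.9161 13.3809 17.1504] v=[1.4337 1.2383 -0.9571 0.2851]
Step 6: x=[7.8606 10.8107 12.9785 17.3506] v=[0.6153 1.7891 -0.8048 0.4004]
Step 7: x=[7.9058 11.5097 13.1272 17.4578] v=[0.0904 1.3980 0.2974 0.2144]
Max displacement = 3.9058

Answer: 3.9058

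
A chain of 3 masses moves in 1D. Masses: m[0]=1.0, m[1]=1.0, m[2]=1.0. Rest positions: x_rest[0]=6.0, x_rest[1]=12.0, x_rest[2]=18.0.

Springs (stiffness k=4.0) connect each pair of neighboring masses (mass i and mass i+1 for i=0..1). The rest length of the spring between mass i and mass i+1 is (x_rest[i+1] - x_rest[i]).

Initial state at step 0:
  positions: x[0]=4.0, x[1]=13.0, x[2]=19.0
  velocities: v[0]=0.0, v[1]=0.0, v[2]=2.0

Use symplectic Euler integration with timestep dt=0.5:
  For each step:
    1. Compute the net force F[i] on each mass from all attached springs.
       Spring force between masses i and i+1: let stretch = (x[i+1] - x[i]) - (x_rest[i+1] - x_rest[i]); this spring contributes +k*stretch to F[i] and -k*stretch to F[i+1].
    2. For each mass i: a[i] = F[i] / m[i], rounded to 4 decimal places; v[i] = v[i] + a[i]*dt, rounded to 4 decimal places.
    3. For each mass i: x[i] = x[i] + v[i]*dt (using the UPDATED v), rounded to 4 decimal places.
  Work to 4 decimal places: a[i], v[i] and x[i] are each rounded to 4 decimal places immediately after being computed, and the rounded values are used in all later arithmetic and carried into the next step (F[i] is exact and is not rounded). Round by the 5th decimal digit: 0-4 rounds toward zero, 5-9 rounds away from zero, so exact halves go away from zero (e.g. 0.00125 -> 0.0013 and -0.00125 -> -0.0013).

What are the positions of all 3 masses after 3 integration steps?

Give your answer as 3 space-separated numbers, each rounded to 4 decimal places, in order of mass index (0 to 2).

Answer: 8.0000 14.0000 17.0000

Derivation:
Step 0: x=[4.0000 13.0000 19.0000] v=[0.0000 0.0000 2.0000]
Step 1: x=[7.0000 10.0000 20.0000] v=[6.0000 -6.0000 2.0000]
Step 2: x=[7.0000 14.0000 17.0000] v=[0.0000 8.0000 -6.0000]
Step 3: x=[8.0000 14.0000 17.0000] v=[2.0000 0.0000 0.0000]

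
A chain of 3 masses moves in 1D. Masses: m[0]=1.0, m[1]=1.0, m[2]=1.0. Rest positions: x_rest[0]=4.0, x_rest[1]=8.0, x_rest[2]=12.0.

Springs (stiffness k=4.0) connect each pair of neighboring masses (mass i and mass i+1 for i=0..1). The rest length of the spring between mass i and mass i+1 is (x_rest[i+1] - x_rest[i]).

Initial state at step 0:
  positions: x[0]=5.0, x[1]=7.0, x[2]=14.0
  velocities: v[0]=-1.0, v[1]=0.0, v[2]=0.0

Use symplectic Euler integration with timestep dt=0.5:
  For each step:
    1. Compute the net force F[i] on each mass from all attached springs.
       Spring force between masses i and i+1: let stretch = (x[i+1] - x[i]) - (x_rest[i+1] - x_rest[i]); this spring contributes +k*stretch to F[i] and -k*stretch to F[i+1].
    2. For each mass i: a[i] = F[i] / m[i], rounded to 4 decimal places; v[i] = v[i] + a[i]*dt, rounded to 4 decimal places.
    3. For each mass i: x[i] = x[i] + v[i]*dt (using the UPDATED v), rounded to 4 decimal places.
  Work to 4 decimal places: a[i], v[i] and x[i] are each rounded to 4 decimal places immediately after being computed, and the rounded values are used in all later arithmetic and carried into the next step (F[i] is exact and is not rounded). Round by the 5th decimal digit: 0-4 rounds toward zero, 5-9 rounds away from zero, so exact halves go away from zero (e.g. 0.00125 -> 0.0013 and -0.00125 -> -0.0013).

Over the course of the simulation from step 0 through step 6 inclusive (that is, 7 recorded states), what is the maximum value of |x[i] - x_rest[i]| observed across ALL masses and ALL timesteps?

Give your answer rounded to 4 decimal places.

Answer: 4.0000

Derivation:
Step 0: x=[5.0000 7.0000 14.0000] v=[-1.0000 0.0000 0.0000]
Step 1: x=[2.5000 12.0000 11.0000] v=[-5.0000 10.0000 -6.0000]
Step 2: x=[5.5000 6.5000 13.0000] v=[6.0000 -11.0000 4.0000]
Step 3: x=[5.5000 6.5000 12.5000] v=[0.0000 0.0000 -1.0000]
Step 4: x=[2.5000 11.5000 10.0000] v=[-6.0000 10.0000 -5.0000]
Step 5: x=[4.5000 6.0000 13.0000] v=[4.0000 -11.0000 6.0000]
Step 6: x=[4.0000 6.0000 13.0000] v=[-1.0000 0.0000 0.0000]
Max displacement = 4.0000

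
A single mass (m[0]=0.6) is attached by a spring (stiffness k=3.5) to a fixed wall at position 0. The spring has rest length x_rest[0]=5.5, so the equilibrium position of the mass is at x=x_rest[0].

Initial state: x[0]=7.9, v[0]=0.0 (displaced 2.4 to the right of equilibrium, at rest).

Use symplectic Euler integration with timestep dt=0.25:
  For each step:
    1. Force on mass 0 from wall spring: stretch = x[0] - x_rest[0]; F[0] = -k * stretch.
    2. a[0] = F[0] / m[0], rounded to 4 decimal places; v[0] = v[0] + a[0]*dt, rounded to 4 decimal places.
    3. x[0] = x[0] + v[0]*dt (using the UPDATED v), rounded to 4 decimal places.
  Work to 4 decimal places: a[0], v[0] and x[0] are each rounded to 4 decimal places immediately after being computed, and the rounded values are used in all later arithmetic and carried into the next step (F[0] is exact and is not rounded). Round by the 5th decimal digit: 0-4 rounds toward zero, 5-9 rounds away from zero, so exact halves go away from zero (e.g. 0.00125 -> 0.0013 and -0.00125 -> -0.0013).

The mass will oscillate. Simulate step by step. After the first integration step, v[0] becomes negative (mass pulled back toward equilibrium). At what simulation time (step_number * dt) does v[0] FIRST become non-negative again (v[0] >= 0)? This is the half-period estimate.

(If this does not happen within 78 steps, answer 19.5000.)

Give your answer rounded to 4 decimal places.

Answer: 1.5000

Derivation:
Step 0: x=[7.9000] v=[0.0000]
Step 1: x=[7.0250] v=[-3.5000]
Step 2: x=[5.5940] v=[-5.7240]
Step 3: x=[4.1287] v=[-5.8611]
Step 4: x=[3.1634] v=[-3.8613]
Step 5: x=[3.0500] v=[-0.4538]
Step 6: x=[3.8298] v=[3.1191]
First v>=0 after going negative at step 6, time=1.5000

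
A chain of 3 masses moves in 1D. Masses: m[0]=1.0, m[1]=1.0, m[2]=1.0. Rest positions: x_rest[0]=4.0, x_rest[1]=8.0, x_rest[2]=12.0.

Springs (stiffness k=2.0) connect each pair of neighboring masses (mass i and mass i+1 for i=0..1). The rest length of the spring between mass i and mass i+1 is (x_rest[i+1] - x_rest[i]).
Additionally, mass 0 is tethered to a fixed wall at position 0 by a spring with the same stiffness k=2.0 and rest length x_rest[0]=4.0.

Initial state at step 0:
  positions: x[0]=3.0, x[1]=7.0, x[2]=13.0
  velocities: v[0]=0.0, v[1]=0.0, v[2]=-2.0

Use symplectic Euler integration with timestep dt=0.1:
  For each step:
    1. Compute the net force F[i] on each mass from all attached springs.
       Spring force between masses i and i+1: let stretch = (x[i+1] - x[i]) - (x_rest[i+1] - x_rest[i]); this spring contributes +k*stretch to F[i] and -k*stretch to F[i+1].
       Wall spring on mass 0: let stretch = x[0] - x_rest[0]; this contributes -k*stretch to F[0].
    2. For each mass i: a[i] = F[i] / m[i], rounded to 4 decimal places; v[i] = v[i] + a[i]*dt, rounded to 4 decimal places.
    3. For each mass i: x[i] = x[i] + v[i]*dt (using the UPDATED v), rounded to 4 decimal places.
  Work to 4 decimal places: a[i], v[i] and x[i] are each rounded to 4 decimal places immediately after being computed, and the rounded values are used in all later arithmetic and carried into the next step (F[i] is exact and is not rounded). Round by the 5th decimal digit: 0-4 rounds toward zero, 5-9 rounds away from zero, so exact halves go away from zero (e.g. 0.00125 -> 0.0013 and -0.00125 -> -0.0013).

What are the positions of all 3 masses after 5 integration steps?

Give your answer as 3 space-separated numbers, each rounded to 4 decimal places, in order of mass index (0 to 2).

Step 0: x=[3.0000 7.0000 13.0000] v=[0.0000 0.0000 -2.0000]
Step 1: x=[3.0200 7.0400 12.7600] v=[0.2000 0.4000 -2.4000]
Step 2: x=[3.0600 7.1140 12.4856] v=[0.4000 0.7400 -2.7440]
Step 3: x=[3.1199 7.2144 12.1838] v=[0.5988 1.0035 -3.0183]
Step 4: x=[3.1993 7.3323 11.8626] v=[0.7937 1.1785 -3.2122]
Step 5: x=[3.2973 7.4581 11.5308] v=[0.9804 1.2580 -3.3183]

Answer: 3.2973 7.4581 11.5308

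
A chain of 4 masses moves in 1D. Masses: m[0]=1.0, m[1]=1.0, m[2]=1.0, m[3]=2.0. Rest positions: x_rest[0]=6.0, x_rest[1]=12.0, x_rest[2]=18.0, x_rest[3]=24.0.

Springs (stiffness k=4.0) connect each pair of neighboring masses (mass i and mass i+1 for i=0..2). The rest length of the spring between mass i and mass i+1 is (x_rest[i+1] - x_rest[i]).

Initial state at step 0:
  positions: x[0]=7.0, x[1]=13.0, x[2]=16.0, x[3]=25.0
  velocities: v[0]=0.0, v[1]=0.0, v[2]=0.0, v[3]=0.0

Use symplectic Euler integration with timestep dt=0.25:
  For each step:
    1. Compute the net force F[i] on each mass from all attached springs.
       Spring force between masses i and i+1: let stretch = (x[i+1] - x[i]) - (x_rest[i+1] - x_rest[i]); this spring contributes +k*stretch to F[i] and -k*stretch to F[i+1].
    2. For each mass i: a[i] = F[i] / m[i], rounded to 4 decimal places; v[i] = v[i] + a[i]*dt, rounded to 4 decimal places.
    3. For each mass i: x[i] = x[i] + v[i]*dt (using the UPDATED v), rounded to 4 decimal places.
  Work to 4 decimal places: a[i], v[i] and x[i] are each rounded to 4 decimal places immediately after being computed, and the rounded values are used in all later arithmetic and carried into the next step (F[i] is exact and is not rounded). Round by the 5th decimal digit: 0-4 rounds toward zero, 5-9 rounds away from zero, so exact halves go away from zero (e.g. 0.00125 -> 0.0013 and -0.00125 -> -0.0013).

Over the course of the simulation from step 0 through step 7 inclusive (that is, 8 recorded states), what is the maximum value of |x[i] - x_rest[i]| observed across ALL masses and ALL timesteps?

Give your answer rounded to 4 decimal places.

Answer: 2.6055

Derivation:
Step 0: x=[7.0000 13.0000 16.0000 25.0000] v=[0.0000 0.0000 0.0000 0.0000]
Step 1: x=[7.0000 12.2500 17.5000 24.6250] v=[0.0000 -3.0000 6.0000 -1.5000]
Step 2: x=[6.8125 11.5000 19.4688 24.1094] v=[-0.7500 -3.0000 7.8750 -2.0625]
Step 3: x=[6.2969 11.5703 20.6055 23.7637] v=[-2.0625 0.2813 4.5468 -1.3828]
Step 4: x=[5.5996 12.5811 20.2730 23.7732] v=[-2.7891 4.0431 -1.3302 0.0381]
Step 5: x=[5.1477 13.7695 18.8925 24.0952] v=[-1.8076 4.7535 -5.5219 1.2880]
Step 6: x=[5.3513 14.0832 17.5320 24.5169] v=[0.8142 1.2547 -5.4422 1.6867]
Step 7: x=[6.2378 13.0761 17.0555 24.8155] v=[3.5461 -4.0284 -1.9061 1.1943]
Max displacement = 2.6055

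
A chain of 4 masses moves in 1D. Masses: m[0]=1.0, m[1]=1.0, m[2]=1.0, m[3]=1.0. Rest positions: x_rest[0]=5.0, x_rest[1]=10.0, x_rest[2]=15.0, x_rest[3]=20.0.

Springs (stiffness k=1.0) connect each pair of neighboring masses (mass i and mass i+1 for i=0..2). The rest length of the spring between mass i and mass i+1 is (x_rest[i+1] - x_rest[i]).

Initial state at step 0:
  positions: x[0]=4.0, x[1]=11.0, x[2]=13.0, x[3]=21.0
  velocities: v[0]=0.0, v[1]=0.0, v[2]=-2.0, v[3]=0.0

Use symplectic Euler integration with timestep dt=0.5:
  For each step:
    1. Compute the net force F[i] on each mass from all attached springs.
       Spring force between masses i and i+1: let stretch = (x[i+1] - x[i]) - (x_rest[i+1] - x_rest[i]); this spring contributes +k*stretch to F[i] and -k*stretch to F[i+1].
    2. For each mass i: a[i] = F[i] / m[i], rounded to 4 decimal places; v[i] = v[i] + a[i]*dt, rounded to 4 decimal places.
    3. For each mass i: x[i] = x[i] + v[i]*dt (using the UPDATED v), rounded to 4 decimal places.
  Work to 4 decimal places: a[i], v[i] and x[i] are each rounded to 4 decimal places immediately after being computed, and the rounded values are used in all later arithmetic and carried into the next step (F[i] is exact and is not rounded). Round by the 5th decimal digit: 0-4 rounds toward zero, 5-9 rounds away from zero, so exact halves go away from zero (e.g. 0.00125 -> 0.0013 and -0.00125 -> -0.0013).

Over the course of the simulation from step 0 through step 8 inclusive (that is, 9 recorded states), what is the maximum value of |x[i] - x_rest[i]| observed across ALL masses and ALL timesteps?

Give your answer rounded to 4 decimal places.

Answer: 3.3727

Derivation:
Step 0: x=[4.0000 11.0000 13.0000 21.0000] v=[0.0000 0.0000 -2.0000 0.0000]
Step 1: x=[4.5000 9.7500 13.5000 20.2500] v=[1.0000 -2.5000 1.0000 -1.5000]
Step 2: x=[5.0625 8.1250 14.7500 19.0625] v=[1.1250 -3.2500 2.5000 -2.3750]
Step 3: x=[5.1407 7.3906 15.4219 18.0469] v=[0.1563 -1.4688 1.3438 -2.0313]
Step 4: x=[4.5313 8.1016 14.7422 17.6250] v=[-1.2188 1.4219 -1.3594 -0.8438]
Step 5: x=[3.5645 9.5802 13.1231 17.7324] v=[-1.9337 2.9571 -3.2383 0.2148]
Step 6: x=[2.8516 10.4406 11.7706 17.9375] v=[-1.4259 1.7207 -2.7051 0.4102]
Step 7: x=[2.7859 9.7362 11.6273 17.8509] v=[-0.1314 -1.4088 -0.2867 -0.1733]
Step 8: x=[3.2078 7.7670 12.5671 17.4584] v=[0.8438 -3.9384 1.8796 -0.7851]
Max displacement = 3.3727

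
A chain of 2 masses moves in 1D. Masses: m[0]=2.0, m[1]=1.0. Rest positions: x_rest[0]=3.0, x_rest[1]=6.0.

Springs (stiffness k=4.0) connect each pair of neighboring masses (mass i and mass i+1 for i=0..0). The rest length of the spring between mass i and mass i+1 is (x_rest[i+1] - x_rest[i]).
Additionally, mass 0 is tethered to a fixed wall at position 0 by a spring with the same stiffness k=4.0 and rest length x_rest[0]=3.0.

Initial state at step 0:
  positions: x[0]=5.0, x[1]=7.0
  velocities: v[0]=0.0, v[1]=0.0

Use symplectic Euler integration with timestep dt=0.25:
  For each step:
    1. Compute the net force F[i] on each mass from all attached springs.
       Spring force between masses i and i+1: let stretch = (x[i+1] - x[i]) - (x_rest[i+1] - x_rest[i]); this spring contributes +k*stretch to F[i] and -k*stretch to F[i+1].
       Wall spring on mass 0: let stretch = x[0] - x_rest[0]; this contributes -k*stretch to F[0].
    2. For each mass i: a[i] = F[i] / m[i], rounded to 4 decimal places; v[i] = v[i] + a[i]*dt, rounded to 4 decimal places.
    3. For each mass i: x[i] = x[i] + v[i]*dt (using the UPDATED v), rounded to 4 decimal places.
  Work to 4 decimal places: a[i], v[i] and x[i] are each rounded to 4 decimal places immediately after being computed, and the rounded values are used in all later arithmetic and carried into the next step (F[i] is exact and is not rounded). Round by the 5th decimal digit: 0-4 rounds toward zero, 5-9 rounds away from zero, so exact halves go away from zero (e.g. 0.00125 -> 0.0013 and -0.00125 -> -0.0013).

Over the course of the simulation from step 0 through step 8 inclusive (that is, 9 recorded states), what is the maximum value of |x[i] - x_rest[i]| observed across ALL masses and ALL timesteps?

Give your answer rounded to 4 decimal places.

Answer: 2.0811

Derivation:
Step 0: x=[5.0000 7.0000] v=[0.0000 0.0000]
Step 1: x=[4.6250 7.2500] v=[-1.5000 1.0000]
Step 2: x=[4.0000 7.5938] v=[-2.5000 1.3750]
Step 3: x=[3.3242 7.7891] v=[-2.7031 0.7812]
Step 4: x=[2.7910 7.6182] v=[-2.1328 -0.6837]
Step 5: x=[2.5123 6.9905] v=[-1.1147 -2.5109]
Step 6: x=[2.4794 5.9932] v=[-0.1318 -3.9891]
Step 7: x=[2.5758 4.8675] v=[0.3854 -4.5029]
Step 8: x=[2.6367 3.9189] v=[0.2434 -3.7946]
Max displacement = 2.0811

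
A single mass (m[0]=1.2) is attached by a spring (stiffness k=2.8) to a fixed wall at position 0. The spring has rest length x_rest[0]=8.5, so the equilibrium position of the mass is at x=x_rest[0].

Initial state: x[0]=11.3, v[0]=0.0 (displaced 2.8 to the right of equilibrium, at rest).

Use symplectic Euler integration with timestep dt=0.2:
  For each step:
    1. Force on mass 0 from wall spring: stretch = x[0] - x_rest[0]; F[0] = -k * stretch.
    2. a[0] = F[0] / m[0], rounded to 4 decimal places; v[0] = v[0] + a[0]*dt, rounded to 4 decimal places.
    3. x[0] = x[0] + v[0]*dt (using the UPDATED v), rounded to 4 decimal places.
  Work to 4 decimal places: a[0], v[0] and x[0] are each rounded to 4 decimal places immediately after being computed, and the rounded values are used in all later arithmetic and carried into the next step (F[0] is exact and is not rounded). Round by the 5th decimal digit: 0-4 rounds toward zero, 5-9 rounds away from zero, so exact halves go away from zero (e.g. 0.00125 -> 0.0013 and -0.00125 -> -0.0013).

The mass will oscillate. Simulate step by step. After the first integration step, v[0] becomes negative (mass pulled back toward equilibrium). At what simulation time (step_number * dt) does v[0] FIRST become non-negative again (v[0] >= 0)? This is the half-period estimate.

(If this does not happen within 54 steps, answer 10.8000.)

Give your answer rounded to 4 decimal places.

Step 0: x=[11.3000] v=[0.0000]
Step 1: x=[11.0387] v=[-1.3067]
Step 2: x=[10.5404] v=[-2.4914]
Step 3: x=[9.8517] v=[-3.4436]
Step 4: x=[9.0368] v=[-4.0744]
Step 5: x=[8.1718] v=[-4.3249]
Step 6: x=[7.3375] v=[-4.1717]
Step 7: x=[6.6117] v=[-3.6292]
Step 8: x=[6.0621] v=[-2.7480]
Step 9: x=[5.7400] v=[-1.6103]
Step 10: x=[5.6755] v=[-0.3223]
Step 11: x=[5.8747] v=[0.9958]
First v>=0 after going negative at step 11, time=2.2000

Answer: 2.2000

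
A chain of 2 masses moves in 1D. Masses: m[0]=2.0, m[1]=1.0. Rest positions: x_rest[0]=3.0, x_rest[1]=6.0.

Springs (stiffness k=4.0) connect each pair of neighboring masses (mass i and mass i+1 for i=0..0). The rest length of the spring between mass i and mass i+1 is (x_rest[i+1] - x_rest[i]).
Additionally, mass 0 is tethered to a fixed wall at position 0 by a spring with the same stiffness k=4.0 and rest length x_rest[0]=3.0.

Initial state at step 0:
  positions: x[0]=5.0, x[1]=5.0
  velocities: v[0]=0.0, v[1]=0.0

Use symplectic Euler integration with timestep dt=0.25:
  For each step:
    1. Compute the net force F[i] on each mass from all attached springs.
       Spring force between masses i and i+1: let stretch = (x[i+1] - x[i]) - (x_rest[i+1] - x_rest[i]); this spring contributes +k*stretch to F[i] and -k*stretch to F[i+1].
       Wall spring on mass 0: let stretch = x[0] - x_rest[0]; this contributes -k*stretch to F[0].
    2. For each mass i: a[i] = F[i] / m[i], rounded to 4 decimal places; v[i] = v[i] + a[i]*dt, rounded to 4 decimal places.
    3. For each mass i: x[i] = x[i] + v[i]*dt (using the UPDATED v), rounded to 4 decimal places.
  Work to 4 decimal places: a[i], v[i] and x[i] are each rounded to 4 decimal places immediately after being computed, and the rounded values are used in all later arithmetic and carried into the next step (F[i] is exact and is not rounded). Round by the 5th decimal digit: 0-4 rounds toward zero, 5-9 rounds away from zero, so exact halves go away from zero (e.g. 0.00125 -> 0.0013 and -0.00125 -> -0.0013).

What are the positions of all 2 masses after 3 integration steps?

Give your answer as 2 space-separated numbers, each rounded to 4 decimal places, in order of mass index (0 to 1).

Answer: 2.3945 7.9297

Derivation:
Step 0: x=[5.0000 5.0000] v=[0.0000 0.0000]
Step 1: x=[4.3750 5.7500] v=[-2.5000 3.0000]
Step 2: x=[3.3750 6.9063] v=[-4.0000 4.6250]
Step 3: x=[2.3945 7.9297] v=[-3.9219 4.0937]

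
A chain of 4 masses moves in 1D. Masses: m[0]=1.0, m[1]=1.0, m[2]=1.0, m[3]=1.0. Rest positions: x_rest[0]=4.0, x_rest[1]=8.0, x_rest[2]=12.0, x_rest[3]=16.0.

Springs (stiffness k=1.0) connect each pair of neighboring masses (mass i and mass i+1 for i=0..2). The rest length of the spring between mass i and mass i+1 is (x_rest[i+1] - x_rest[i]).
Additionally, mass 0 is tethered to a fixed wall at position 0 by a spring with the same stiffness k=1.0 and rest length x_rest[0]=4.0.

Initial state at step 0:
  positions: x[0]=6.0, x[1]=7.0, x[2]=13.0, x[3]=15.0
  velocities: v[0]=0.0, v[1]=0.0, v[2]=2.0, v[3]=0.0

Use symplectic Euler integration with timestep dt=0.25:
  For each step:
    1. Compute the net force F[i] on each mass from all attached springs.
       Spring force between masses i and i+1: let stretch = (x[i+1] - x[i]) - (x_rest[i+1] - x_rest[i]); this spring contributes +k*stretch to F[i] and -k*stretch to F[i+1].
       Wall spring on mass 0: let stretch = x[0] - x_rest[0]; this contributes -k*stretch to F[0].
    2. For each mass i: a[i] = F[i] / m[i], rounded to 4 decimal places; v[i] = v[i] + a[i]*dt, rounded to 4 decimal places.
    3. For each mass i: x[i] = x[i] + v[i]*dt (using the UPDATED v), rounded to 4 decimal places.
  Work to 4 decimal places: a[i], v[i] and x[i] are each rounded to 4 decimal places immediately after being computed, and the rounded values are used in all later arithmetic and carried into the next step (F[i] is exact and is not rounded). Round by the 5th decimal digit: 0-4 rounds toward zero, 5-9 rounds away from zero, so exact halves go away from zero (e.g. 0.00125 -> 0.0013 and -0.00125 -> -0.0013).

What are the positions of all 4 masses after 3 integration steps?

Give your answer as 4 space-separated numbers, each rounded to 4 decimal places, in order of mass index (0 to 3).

Step 0: x=[6.0000 7.0000 13.0000 15.0000] v=[0.0000 0.0000 2.0000 0.0000]
Step 1: x=[5.6875 7.3125 13.2500 15.1250] v=[-1.2500 1.2500 1.0000 0.5000]
Step 2: x=[5.1211 7.8945 13.2461 15.3828] v=[-2.2656 2.3281 -0.0156 1.0313]
Step 3: x=[4.4080 8.6377 13.0413 15.7571] v=[-2.8525 2.9727 -0.8193 1.4971]

Answer: 4.4080 8.6377 13.0413 15.7571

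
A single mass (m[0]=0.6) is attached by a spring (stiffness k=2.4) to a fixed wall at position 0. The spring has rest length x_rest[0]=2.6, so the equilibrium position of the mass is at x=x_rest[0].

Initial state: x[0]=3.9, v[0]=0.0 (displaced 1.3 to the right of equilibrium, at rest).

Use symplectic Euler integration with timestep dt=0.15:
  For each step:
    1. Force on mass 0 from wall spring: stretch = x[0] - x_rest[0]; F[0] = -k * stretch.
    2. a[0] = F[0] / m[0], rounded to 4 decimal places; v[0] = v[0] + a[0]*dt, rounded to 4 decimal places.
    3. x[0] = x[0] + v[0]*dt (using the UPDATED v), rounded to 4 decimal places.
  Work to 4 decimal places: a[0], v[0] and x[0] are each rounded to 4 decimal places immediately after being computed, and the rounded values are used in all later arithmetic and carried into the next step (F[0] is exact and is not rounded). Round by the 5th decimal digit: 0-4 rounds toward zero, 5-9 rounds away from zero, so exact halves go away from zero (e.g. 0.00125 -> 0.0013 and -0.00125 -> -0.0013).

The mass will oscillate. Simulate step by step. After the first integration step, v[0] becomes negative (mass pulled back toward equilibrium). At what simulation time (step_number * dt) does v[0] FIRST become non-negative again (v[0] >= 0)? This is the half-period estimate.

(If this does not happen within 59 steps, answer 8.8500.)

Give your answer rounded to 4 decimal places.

Answer: 1.6500

Derivation:
Step 0: x=[3.9000] v=[0.0000]
Step 1: x=[3.7830] v=[-0.7800]
Step 2: x=[3.5595] v=[-1.4898]
Step 3: x=[3.2497] v=[-2.0655]
Step 4: x=[2.8814] v=[-2.4553]
Step 5: x=[2.4878] v=[-2.6241]
Step 6: x=[2.1043] v=[-2.5568]
Step 7: x=[1.7654] v=[-2.2594]
Step 8: x=[1.5016] v=[-1.7586]
Step 9: x=[1.3367] v=[-1.0996]
Step 10: x=[1.2855] v=[-0.3416]
Step 11: x=[1.3526] v=[0.4471]
First v>=0 after going negative at step 11, time=1.6500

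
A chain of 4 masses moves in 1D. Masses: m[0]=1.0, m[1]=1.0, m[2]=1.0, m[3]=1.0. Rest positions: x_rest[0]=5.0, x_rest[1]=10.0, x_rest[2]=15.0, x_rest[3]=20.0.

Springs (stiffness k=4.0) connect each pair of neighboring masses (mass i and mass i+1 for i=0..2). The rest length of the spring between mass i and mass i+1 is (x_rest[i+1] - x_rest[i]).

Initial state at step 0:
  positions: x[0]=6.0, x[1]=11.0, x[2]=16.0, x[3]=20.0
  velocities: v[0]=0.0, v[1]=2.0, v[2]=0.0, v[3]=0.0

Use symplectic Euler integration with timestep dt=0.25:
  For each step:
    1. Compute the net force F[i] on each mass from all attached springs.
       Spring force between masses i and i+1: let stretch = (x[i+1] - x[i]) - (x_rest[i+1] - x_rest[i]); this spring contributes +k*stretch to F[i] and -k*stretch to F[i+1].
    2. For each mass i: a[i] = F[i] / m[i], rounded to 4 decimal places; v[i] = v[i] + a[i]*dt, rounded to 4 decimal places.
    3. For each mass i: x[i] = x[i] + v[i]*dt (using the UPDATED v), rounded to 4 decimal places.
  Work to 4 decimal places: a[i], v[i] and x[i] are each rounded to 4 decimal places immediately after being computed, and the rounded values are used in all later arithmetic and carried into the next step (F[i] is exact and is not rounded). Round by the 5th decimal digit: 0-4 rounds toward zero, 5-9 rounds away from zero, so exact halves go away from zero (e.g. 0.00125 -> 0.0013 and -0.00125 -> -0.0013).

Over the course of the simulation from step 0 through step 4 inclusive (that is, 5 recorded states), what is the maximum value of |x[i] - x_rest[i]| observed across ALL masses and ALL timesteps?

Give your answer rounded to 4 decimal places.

Step 0: x=[6.0000 11.0000 16.0000 20.0000] v=[0.0000 2.0000 0.0000 0.0000]
Step 1: x=[6.0000 11.5000 15.7500 20.2500] v=[0.0000 2.0000 -1.0000 1.0000]
Step 2: x=[6.1250 11.6875 15.5625 20.6250] v=[0.5000 0.7500 -0.7500 1.5000]
Step 3: x=[6.3906 11.4531 15.6719 20.9844] v=[1.0625 -0.9375 0.4375 1.4375]
Step 4: x=[6.6719 11.0078 16.0547 21.2657] v=[1.1250 -1.7812 1.5312 1.1250]
Max displacement = 1.6875

Answer: 1.6875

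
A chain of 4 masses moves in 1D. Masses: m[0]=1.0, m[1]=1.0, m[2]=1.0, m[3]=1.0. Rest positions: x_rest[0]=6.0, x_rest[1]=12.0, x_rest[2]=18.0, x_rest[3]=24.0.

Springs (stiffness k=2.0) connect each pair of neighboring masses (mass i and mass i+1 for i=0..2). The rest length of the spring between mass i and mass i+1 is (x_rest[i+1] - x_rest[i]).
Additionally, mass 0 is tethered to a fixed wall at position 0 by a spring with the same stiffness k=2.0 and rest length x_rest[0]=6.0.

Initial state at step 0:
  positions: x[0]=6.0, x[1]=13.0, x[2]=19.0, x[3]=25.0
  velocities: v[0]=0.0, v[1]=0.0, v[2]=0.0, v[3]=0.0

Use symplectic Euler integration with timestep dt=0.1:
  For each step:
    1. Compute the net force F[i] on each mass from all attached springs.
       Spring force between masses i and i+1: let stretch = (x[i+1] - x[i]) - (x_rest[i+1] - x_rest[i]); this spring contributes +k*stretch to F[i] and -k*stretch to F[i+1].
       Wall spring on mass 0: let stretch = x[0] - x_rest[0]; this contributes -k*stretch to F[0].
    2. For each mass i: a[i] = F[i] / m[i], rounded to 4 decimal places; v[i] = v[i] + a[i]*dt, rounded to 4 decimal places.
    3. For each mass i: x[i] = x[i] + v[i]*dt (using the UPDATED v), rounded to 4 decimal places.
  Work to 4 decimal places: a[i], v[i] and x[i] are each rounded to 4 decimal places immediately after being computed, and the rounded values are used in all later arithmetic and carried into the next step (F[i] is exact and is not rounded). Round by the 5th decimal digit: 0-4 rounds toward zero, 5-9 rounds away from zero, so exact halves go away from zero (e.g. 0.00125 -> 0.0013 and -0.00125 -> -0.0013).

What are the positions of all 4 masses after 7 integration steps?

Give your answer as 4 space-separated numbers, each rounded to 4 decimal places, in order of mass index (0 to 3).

Answer: 6.4232 12.5753 18.9574 24.9985

Derivation:
Step 0: x=[6.0000 13.0000 19.0000 25.0000] v=[0.0000 0.0000 0.0000 0.0000]
Step 1: x=[6.0200 12.9800 19.0000 25.0000] v=[0.2000 -0.2000 0.0000 0.0000]
Step 2: x=[6.0588 12.9412 18.9996 25.0000] v=[0.3880 -0.3880 -0.0040 0.0000]
Step 3: x=[6.1141 12.8859 18.9980 25.0000] v=[0.5527 -0.5528 -0.0156 -0.0001]
Step 4: x=[6.1825 12.8174 18.9942 25.0000] v=[0.6842 -0.6847 -0.0376 -0.0005]
Step 5: x=[6.2600 12.7398 18.9870 24.9998] v=[0.7747 -0.7763 -0.0718 -0.0017]
Step 6: x=[6.3419 12.6575 18.9751 24.9994] v=[0.8187 -0.8228 -0.1187 -0.0043]
Step 7: x=[6.4232 12.5753 18.9574 24.9985] v=[0.8134 -0.8224 -0.1774 -0.0092]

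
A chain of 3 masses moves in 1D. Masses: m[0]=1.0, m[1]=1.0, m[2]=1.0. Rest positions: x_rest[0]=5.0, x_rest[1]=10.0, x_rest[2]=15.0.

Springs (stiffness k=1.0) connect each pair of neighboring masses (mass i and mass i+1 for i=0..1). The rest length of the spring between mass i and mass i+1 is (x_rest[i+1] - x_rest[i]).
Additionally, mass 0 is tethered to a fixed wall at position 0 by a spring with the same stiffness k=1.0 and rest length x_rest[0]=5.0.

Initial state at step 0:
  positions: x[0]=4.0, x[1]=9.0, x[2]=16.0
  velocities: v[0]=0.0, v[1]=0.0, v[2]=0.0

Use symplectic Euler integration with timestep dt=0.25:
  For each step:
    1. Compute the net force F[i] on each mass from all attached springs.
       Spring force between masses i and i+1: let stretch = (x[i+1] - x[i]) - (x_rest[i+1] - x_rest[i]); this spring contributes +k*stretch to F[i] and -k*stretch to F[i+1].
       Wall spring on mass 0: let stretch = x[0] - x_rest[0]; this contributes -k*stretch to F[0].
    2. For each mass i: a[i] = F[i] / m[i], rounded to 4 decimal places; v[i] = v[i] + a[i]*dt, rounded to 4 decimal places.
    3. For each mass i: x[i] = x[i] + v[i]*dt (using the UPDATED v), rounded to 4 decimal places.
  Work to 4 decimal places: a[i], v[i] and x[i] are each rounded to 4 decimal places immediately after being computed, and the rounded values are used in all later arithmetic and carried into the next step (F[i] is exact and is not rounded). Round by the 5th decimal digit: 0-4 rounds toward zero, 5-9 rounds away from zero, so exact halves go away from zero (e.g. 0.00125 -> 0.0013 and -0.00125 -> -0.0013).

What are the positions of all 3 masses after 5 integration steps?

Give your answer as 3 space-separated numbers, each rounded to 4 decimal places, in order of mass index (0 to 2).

Step 0: x=[4.0000 9.0000 16.0000] v=[0.0000 0.0000 0.0000]
Step 1: x=[4.0625 9.1250 15.8750] v=[0.2500 0.5000 -0.5000]
Step 2: x=[4.1875 9.3555 15.6406] v=[0.5000 0.9219 -0.9375]
Step 3: x=[4.3738 9.6558 15.3259] v=[0.7451 1.2012 -1.2588]
Step 4: x=[4.6169 9.9804 14.9693] v=[0.9722 1.2982 -1.4263]
Step 5: x=[4.9066 10.2816 14.6134] v=[1.1589 1.2046 -1.4235]

Answer: 4.9066 10.2816 14.6134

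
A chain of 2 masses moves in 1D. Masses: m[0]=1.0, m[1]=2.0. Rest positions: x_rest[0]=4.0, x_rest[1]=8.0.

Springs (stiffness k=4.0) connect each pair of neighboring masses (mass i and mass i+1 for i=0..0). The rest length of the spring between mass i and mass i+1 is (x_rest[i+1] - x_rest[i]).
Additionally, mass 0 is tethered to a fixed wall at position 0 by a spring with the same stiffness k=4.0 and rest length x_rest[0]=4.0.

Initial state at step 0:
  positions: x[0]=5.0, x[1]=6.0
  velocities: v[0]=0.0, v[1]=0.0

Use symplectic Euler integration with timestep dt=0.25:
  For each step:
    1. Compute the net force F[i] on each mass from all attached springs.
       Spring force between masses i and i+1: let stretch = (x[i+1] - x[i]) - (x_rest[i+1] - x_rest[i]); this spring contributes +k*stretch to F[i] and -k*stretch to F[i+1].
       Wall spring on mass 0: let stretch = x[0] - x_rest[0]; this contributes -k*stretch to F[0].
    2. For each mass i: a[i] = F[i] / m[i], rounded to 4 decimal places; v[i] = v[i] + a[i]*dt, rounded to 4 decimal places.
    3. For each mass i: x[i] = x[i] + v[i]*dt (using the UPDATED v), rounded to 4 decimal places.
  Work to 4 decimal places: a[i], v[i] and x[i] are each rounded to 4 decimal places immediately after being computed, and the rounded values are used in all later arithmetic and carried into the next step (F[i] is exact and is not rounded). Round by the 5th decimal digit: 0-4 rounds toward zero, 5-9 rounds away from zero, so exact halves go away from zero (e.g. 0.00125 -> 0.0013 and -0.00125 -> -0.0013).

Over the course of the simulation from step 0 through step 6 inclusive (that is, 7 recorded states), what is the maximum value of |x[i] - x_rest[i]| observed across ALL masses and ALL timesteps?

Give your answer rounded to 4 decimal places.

Step 0: x=[5.0000 6.0000] v=[0.0000 0.0000]
Step 1: x=[4.0000 6.3750] v=[-4.0000 1.5000]
Step 2: x=[2.5938 6.9531] v=[-5.6250 2.3125]
Step 3: x=[1.6289 7.4863] v=[-3.8595 2.1329]
Step 4: x=[1.7212 7.7874] v=[0.3690 1.2042]
Step 5: x=[2.8997 7.8302] v=[4.7140 0.1711]
Step 6: x=[4.5859 7.7567] v=[6.7448 -0.2942]
Max displacement = 2.3711

Answer: 2.3711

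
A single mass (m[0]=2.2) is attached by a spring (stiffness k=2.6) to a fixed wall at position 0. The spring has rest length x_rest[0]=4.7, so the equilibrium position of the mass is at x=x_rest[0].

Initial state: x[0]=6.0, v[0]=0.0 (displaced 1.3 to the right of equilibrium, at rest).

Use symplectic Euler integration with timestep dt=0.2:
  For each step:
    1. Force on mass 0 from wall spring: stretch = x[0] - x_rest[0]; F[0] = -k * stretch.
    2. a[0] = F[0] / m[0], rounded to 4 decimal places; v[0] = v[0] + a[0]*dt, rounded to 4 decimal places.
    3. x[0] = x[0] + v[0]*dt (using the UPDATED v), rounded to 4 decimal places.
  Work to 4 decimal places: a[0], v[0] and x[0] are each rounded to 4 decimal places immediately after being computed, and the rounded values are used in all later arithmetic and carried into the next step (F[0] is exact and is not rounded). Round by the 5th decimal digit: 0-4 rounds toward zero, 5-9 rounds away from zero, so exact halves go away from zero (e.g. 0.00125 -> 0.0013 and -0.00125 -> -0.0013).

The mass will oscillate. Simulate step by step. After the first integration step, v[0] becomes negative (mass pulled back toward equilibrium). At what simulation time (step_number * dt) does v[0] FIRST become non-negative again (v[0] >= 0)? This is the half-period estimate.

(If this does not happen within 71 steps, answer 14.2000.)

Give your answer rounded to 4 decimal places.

Answer: 3.0000

Derivation:
Step 0: x=[6.0000] v=[0.0000]
Step 1: x=[5.9385] v=[-0.3073]
Step 2: x=[5.8185] v=[-0.6000]
Step 3: x=[5.6456] v=[-0.8644]
Step 4: x=[5.4280] v=[-1.0879]
Step 5: x=[5.1760] v=[-1.2600]
Step 6: x=[4.9015] v=[-1.3725]
Step 7: x=[4.6175] v=[-1.4201]
Step 8: x=[4.3374] v=[-1.4006]
Step 9: x=[4.0744] v=[-1.3149]
Step 10: x=[3.8410] v=[-1.1670]
Step 11: x=[3.6482] v=[-0.9640]
Step 12: x=[3.5051] v=[-0.7154]
Step 13: x=[3.4185] v=[-0.4330]
Step 14: x=[3.3925] v=[-0.1301]
Step 15: x=[3.4283] v=[0.1789]
First v>=0 after going negative at step 15, time=3.0000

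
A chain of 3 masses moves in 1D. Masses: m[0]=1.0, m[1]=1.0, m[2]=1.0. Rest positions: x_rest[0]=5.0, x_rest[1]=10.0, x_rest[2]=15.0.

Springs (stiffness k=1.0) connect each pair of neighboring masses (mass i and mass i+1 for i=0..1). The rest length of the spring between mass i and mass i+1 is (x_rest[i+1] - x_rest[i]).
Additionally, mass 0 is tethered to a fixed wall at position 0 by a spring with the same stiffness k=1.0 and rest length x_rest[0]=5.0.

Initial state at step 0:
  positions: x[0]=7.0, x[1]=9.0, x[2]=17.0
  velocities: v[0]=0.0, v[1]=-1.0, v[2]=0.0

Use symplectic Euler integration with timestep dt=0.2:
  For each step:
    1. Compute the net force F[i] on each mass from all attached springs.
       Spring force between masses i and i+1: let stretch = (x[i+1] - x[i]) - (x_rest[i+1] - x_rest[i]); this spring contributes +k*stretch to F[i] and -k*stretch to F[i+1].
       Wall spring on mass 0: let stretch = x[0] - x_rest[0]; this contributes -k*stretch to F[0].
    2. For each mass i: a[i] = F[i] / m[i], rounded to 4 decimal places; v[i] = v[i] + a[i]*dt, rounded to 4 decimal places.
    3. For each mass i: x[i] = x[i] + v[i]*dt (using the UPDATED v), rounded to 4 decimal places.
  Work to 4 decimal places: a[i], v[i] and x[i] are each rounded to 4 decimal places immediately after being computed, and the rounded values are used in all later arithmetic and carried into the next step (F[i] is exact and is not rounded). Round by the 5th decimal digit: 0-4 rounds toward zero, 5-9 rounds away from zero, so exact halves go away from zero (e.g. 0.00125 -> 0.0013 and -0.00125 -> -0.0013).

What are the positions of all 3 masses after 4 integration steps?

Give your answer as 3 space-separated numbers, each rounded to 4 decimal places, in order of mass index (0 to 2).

Answer: 5.2887 10.2973 15.9289

Derivation:
Step 0: x=[7.0000 9.0000 17.0000] v=[0.0000 -1.0000 0.0000]
Step 1: x=[6.8000 9.0400 16.8800] v=[-1.0000 0.2000 -0.6000]
Step 2: x=[6.4176 9.3040 16.6464] v=[-1.9120 1.3200 -1.1680]
Step 3: x=[5.8940 9.7462 16.3191] v=[-2.6182 2.2112 -1.6365]
Step 4: x=[5.2887 10.2973 15.9289] v=[-3.0266 2.7553 -1.9511]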